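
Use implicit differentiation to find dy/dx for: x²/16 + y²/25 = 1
Take d/dx of both sides. Since y is implicitly a function of x, the chain rule attaches a y' = dy/dx factor whenever we differentiate through y.

Set F(x, y) = (left side) − (right side), so the curve is F = 0. Differentiating each term of F:
  d/dx[x^2/16] = x/8
  d/dx[y^2/25] = 2y·y'/25
  d/dx[-1] = 0

Collecting, the y'-free part is the partial derivative in x and the y' coefficient is the partial derivative in y:
  ∂F/∂x = x/8
  ∂F/∂y = 2y/25

so d/dx[F(x, y(x))] = ∂F/∂x + (∂F/∂y)·y' = 0. Rearranging,
  dy/dx = -(∂F/∂x)/(∂F/∂y) = -(x/8)/(2y/25) = -25x/(16y)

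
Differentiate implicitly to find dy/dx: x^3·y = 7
Differentiate both sides with respect to x, treating y as y(x). By the chain rule, any term containing y contributes a factor of y' = dy/dx when we differentiate it.

Move every term to one side and write the relation as F(x, y) = 0. Term by term,
  d/dx[x^3y] = x^3·y' + 3x^2y
  d/dx[-7] = 0

The pieces without y' make up ∂F/∂x and the coefficient of y' is ∂F/∂y:
  ∂F/∂x = 3x^2y,
  ∂F/∂y = x^3.

Since d/dx[F] = ∂F/∂x + (∂F/∂y)·y' = 0, solve for y':
  (∂F/∂y)·y' = -∂F/∂x
  dy/dx = -(∂F/∂x)/(∂F/∂y) = -(3x^2y)/(x^3) = -3y/x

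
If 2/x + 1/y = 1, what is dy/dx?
Take d/dx of both sides. Since y is implicitly a function of x, the chain rule attaches a y' = dy/dx factor whenever we differentiate through y.

Set F(x, y) = (left side) − (right side), so the curve is F = 0. Differentiating each term of F:
  d/dx[1/y] = -y'/y^2
  d/dx[2/x] = -2/x^2
  d/dx[-1] = 0

Collecting, the y'-free part is the partial derivative in x and the y' coefficient is the partial derivative in y:
  ∂F/∂x = -2/x^2
  ∂F/∂y = -1/y^2

so d/dx[F(x, y(x))] = ∂F/∂x + (∂F/∂y)·y' = 0. Rearranging,
  dy/dx = -(∂F/∂x)/(∂F/∂y) = -(-2/x^2)/(-1/y^2) = -2y^2/x^2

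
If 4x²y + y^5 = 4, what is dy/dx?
Differentiate both sides with respect to x, treating y as y(x). By the chain rule, any term containing y contributes a factor of y' = dy/dx when we differentiate it.

Move every term to one side and write the relation as F(x, y) = 0. Term by term,
  d/dx[4x^2y] = 4x^2·y' + 8xy
  d/dx[y^5] = 5y^4·y'
  d/dx[-4] = 0

The pieces without y' make up ∂F/∂x and the coefficient of y' is ∂F/∂y:
  ∂F/∂x = 8xy,
  ∂F/∂y = 4x^2 + 5y^4.

Since d/dx[F] = ∂F/∂x + (∂F/∂y)·y' = 0, solve for y':
  (∂F/∂y)·y' = -∂F/∂x
  dy/dx = -(∂F/∂x)/(∂F/∂y) = -(8xy)/(4x^2 + 5y^4) = -8xy/(4x^2 + 5y^4)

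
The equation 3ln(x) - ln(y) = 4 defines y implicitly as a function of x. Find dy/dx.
Take d/dx of both sides. Since y is implicitly a function of x, the chain rule attaches a y' = dy/dx factor whenever we differentiate through y.

Set F(x, y) = (left side) − (right side), so the curve is F = 0. Differentiating each term of F:
  d/dx[3ln(x)] = 3/x
  d/dx[-ln(y)] = -y'/y
  d/dx[-4] = 0

Collecting, the y'-free part is the partial derivative in x and the y' coefficient is the partial derivative in y:
  ∂F/∂x = 3/x
  ∂F/∂y = -1/y

so d/dx[F(x, y(x))] = ∂F/∂x + (∂F/∂y)·y' = 0. Rearranging,
  dy/dx = -(∂F/∂x)/(∂F/∂y) = -(3/x)/(-1/y) = 3y/x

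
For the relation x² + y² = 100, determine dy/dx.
Differentiate both sides with respect to x, treating y as y(x). By the chain rule, any term containing y contributes a factor of y' = dy/dx when we differentiate it.

Move every term to one side and write the relation as F(x, y) = 0. Term by term,
  d/dx[x^2] = 2x
  d/dx[y^2] = 2y·y'
  d/dx[-100] = 0

The pieces without y' make up ∂F/∂x and the coefficient of y' is ∂F/∂y:
  ∂F/∂x = 2x,
  ∂F/∂y = 2y.

Since d/dx[F] = ∂F/∂x + (∂F/∂y)·y' = 0, solve for y':
  (∂F/∂y)·y' = -∂F/∂x
  dy/dx = -(∂F/∂x)/(∂F/∂y) = -(2x)/(2y) = -x/y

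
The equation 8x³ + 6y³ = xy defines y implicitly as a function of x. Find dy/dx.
Differentiate the relation implicitly: treat y = y(x) and apply the chain rule, so every y-derivative picks up a y' = dy/dx factor.

With everything moved to the left-hand side, differentiate term by term:
  d/dx[8x^3] = 24x^2
  d/dx[-xy] = -x·y' - y
  d/dx[6y^3] = 18y^2·y'

Separating the contributions that come from x directly and those that come through y:
  without y':      24x^2 - y
  multiplying y':  -x + 18y^2

so (24x^2 - y) + (-x + 18y^2)·y' = 0, and therefore
  dy/dx = -(24x^2 - y)/(-x + 18y^2) = (24x^2 - y)/(x - 18y^2)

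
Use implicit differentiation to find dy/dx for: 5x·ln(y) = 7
Differentiate the relation implicitly: treat y = y(x) and apply the chain rule, so every y-derivative picks up a y' = dy/dx factor.

With everything moved to the left-hand side, differentiate term by term:
  d/dx[5x·ln(y)] = 5x·y'/y + 5ln(y)
  d/dx[-7] = 0

Separating the contributions that come from x directly and those that come through y:
  without y':      5ln(y)
  multiplying y':  5x/y

so (5ln(y)) + (5x/y)·y' = 0, and therefore
  dy/dx = -(5ln(y))/(5x/y) = -y·ln(y)/x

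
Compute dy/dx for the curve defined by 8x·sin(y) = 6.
Take d/dx of both sides. Since y is implicitly a function of x, the chain rule attaches a y' = dy/dx factor whenever we differentiate through y.

Set F(x, y) = (left side) − (right side), so the curve is F = 0. Differentiating each term of F:
  d/dx[8x·sin(y)] = 8x·y'·cos(y) + 8sin(y)
  d/dx[-6] = 0

Collecting, the y'-free part is the partial derivative in x and the y' coefficient is the partial derivative in y:
  ∂F/∂x = 8sin(y)
  ∂F/∂y = 8x·cos(y)

so d/dx[F(x, y(x))] = ∂F/∂x + (∂F/∂y)·y' = 0. Rearranging,
  dy/dx = -(∂F/∂x)/(∂F/∂y) = -(8sin(y))/(8x·cos(y)) = -tan(y)/x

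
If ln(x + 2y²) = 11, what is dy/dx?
Apply d/dx to both sides, remembering that y depends on x. Each occurrence of y therefore brings in a y' = dy/dx via the chain rule.

With F(x, y) equal to the left-hand side minus the right, differentiate F term by term:
  d/dx[ln(x + 2y^2)] = (4y·y' + 1)/(x + 2y^2)
  d/dx[-11] = 0
Adding these up, d/dx[F] = 0 becomes
  (1/(x + 2y^2)) + (4y/(x + 2y^2))·y' = 0,
so isolating y',
  dy/dx = -(1/(x + 2y^2))/(4y/(x + 2y^2)) = -1/(4y)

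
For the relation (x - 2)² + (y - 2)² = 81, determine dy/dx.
Differentiate both sides with respect to x, treating y as y(x). By the chain rule, any term containing y contributes a factor of y' = dy/dx when we differentiate it.

Move every term to one side and write the relation as F(x, y) = 0. Term by term,
  d/dx[(x - 2)^2] = 2x - 4
  d/dx[(y - 2)^2] = 2·y'(y - 2)
  d/dx[-81] = 0

The pieces without y' make up ∂F/∂x and the coefficient of y' is ∂F/∂y:
  ∂F/∂x = 2x - 4,
  ∂F/∂y = 2y - 4.

Since d/dx[F] = ∂F/∂x + (∂F/∂y)·y' = 0, solve for y':
  (∂F/∂y)·y' = -∂F/∂x
  dy/dx = -(∂F/∂x)/(∂F/∂y) = -(2x - 4)/(2y - 4) = (2 - x)/(y - 2)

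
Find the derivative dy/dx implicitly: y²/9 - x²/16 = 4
Apply d/dx to both sides, remembering that y depends on x. Each occurrence of y therefore brings in a y' = dy/dx via the chain rule.

With F(x, y) equal to the left-hand side minus the right, differentiate F term by term:
  d/dx[-x^2/16] = -x/8
  d/dx[y^2/9] = 2y·y'/9
  d/dx[-4] = 0
Adding these up, d/dx[F] = 0 becomes
  (-x/8) + (2y/9)·y' = 0,
so isolating y',
  dy/dx = -(-x/8)/(2y/9) = 9x/(16y)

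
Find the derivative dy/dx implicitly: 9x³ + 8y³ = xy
Take d/dx of both sides. Since y is implicitly a function of x, the chain rule attaches a y' = dy/dx factor whenever we differentiate through y.

Set F(x, y) = (left side) − (right side), so the curve is F = 0. Differentiating each term of F:
  d/dx[9x^3] = 27x^2
  d/dx[-xy] = -x·y' - y
  d/dx[8y^3] = 24y^2·y'

Collecting, the y'-free part is the partial derivative in x and the y' coefficient is the partial derivative in y:
  ∂F/∂x = 27x^2 - y
  ∂F/∂y = -x + 24y^2

so d/dx[F(x, y(x))] = ∂F/∂x + (∂F/∂y)·y' = 0. Rearranging,
  dy/dx = -(∂F/∂x)/(∂F/∂y) = -(27x^2 - y)/(-x + 24y^2) = (27x^2 - y)/(x - 24y^2)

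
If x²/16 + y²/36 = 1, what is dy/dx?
Take d/dx of both sides. Since y is implicitly a function of x, the chain rule attaches a y' = dy/dx factor whenever we differentiate through y.

Set F(x, y) = (left side) − (right side), so the curve is F = 0. Differentiating each term of F:
  d/dx[x^2/16] = x/8
  d/dx[y^2/36] = y·y'/18
  d/dx[-1] = 0

Collecting, the y'-free part is the partial derivative in x and the y' coefficient is the partial derivative in y:
  ∂F/∂x = x/8
  ∂F/∂y = y/18

so d/dx[F(x, y(x))] = ∂F/∂x + (∂F/∂y)·y' = 0. Rearranging,
  dy/dx = -(∂F/∂x)/(∂F/∂y) = -(x/8)/(y/18) = -9x/(4y)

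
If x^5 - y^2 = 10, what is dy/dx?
Differentiate both sides with respect to x, treating y as y(x). By the chain rule, any term containing y contributes a factor of y' = dy/dx when we differentiate it.

Move every term to one side and write the relation as F(x, y) = 0. Term by term,
  d/dx[x^5] = 5x^4
  d/dx[-y^2] = -2y·y'
  d/dx[-10] = 0

The pieces without y' make up ∂F/∂x and the coefficient of y' is ∂F/∂y:
  ∂F/∂x = 5x^4,
  ∂F/∂y = -2y.

Since d/dx[F] = ∂F/∂x + (∂F/∂y)·y' = 0, solve for y':
  (∂F/∂y)·y' = -∂F/∂x
  dy/dx = -(∂F/∂x)/(∂F/∂y) = -(5x^4)/(-2y) = 5x^4/(2y)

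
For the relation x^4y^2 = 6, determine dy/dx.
Differentiate the relation implicitly: treat y = y(x) and apply the chain rule, so every y-derivative picks up a y' = dy/dx factor.

With everything moved to the left-hand side, differentiate term by term:
  d/dx[x^4y^2] = 2x^4y·y' + 4x^3y^2
  d/dx[-6] = 0

Separating the contributions that come from x directly and those that come through y:
  without y':      4x^3y^2
  multiplying y':  2x^4y

so (4x^3y^2) + (2x^4y)·y' = 0, and therefore
  dy/dx = -(4x^3y^2)/(2x^4y) = -2y/x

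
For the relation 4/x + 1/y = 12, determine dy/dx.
Take d/dx of both sides. Since y is implicitly a function of x, the chain rule attaches a y' = dy/dx factor whenever we differentiate through y.

Set F(x, y) = (left side) − (right side), so the curve is F = 0. Differentiating each term of F:
  d/dx[1/y] = -y'/y^2
  d/dx[4/x] = -4/x^2
  d/dx[-12] = 0

Collecting, the y'-free part is the partial derivative in x and the y' coefficient is the partial derivative in y:
  ∂F/∂x = -4/x^2
  ∂F/∂y = -1/y^2

so d/dx[F(x, y(x))] = ∂F/∂x + (∂F/∂y)·y' = 0. Rearranging,
  dy/dx = -(∂F/∂x)/(∂F/∂y) = -(-4/x^2)/(-1/y^2) = -4y^2/x^2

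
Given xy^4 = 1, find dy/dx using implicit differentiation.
Take d/dx of both sides. Since y is implicitly a function of x, the chain rule attaches a y' = dy/dx factor whenever we differentiate through y.

Set F(x, y) = (left side) − (right side), so the curve is F = 0. Differentiating each term of F:
  d/dx[xy^4] = 4xy^3·y' + y^4
  d/dx[-1] = 0

Collecting, the y'-free part is the partial derivative in x and the y' coefficient is the partial derivative in y:
  ∂F/∂x = y^4
  ∂F/∂y = 4xy^3

so d/dx[F(x, y(x))] = ∂F/∂x + (∂F/∂y)·y' = 0. Rearranging,
  dy/dx = -(∂F/∂x)/(∂F/∂y) = -(y^4)/(4xy^3) = -y/(4x)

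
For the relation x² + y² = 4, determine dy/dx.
Differentiate the relation implicitly: treat y = y(x) and apply the chain rule, so every y-derivative picks up a y' = dy/dx factor.

With everything moved to the left-hand side, differentiate term by term:
  d/dx[x^2] = 2x
  d/dx[y^2] = 2y·y'
  d/dx[-4] = 0

Separating the contributions that come from x directly and those that come through y:
  without y':      2x
  multiplying y':  2y

so (2x) + (2y)·y' = 0, and therefore
  dy/dx = -(2x)/(2y) = -x/y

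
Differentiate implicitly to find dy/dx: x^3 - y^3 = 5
Apply d/dx to both sides, remembering that y depends on x. Each occurrence of y therefore brings in a y' = dy/dx via the chain rule.

With F(x, y) equal to the left-hand side minus the right, differentiate F term by term:
  d/dx[x^3] = 3x^2
  d/dx[-y^3] = -3y^2·y'
  d/dx[-5] = 0
Adding these up, d/dx[F] = 0 becomes
  (3x^2) + (-3y^2)·y' = 0,
so isolating y',
  dy/dx = -(3x^2)/(-3y^2) = x^2/y^2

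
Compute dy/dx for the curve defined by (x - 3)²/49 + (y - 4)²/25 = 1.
Differentiate the relation implicitly: treat y = y(x) and apply the chain rule, so every y-derivative picks up a y' = dy/dx factor.

With everything moved to the left-hand side, differentiate term by term:
  d/dx[(x - 3)^2/49] = 2x/49 - 6/49
  d/dx[(y - 4)^2/25] = 2·y'(y - 4)/25
  d/dx[-1] = 0

Separating the contributions that come from x directly and those that come through y:
  without y':      2x/49 - 6/49
  multiplying y':  2y/25 - 8/25

so (2x/49 - 6/49) + (2y/25 - 8/25)·y' = 0, and therefore
  dy/dx = -(2x/49 - 6/49)/(2y/25 - 8/25)
        = -(2(x - 3)/49)/(2(y - 4)/25) = 25(3 - x)/(49(y - 4))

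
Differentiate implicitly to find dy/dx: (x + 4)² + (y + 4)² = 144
Take d/dx of both sides. Since y is implicitly a function of x, the chain rule attaches a y' = dy/dx factor whenever we differentiate through y.

Set F(x, y) = (left side) − (right side), so the curve is F = 0. Differentiating each term of F:
  d/dx[(x + 4)^2] = 2x + 8
  d/dx[(y + 4)^2] = 2·y'(y + 4)
  d/dx[-144] = 0

Collecting, the y'-free part is the partial derivative in x and the y' coefficient is the partial derivative in y:
  ∂F/∂x = 2x + 8
  ∂F/∂y = 2y + 8

so d/dx[F(x, y(x))] = ∂F/∂x + (∂F/∂y)·y' = 0. Rearranging,
  dy/dx = -(∂F/∂x)/(∂F/∂y) = -(2x + 8)/(2y + 8) = (-x - 4)/(y + 4)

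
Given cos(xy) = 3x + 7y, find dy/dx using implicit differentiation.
Take d/dx of both sides. Since y is implicitly a function of x, the chain rule attaches a y' = dy/dx factor whenever we differentiate through y.

Set F(x, y) = (left side) − (right side), so the curve is F = 0. Differentiating each term of F:
  d/dx[-3x] = -3
  d/dx[-7y] = -7·y'
  d/dx[cos(xy)] = -(x·y' + y)·sin(xy)

Collecting, the y'-free part is the partial derivative in x and the y' coefficient is the partial derivative in y:
  ∂F/∂x = -y·sin(xy) - 3
  ∂F/∂y = -x·sin(xy) - 7

so d/dx[F(x, y(x))] = ∂F/∂x + (∂F/∂y)·y' = 0. Rearranging,
  dy/dx = -(∂F/∂x)/(∂F/∂y) = -(-y·sin(xy) - 3)/(-x·sin(xy) - 7) = -(y·sin(xy) + 3)/(x·sin(xy) + 7)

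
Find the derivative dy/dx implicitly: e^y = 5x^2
Take d/dx of both sides. Since y is implicitly a function of x, the chain rule attaches a y' = dy/dx factor whenever we differentiate through y.

Set F(x, y) = (left side) − (right side), so the curve is F = 0. Differentiating each term of F:
  d/dx[-5x^2] = -10x
  d/dx[e^(y)] = y'·e^(y)

Collecting, the y'-free part is the partial derivative in x and the y' coefficient is the partial derivative in y:
  ∂F/∂x = -10x
  ∂F/∂y = e^(y)

so d/dx[F(x, y(x))] = ∂F/∂x + (∂F/∂y)·y' = 0. Rearranging,
  dy/dx = -(∂F/∂x)/(∂F/∂y) = -(-10x)/(e^(y)) = 10x·e^(-y)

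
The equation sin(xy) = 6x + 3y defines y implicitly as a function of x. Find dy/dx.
Differentiate both sides with respect to x, treating y as y(x). By the chain rule, any term containing y contributes a factor of y' = dy/dx when we differentiate it.

Move every term to one side and write the relation as F(x, y) = 0. Term by term,
  d/dx[-6x] = -6
  d/dx[-3y] = -3·y'
  d/dx[sin(xy)] = (x·y' + y)·cos(xy)

The pieces without y' make up ∂F/∂x and the coefficient of y' is ∂F/∂y:
  ∂F/∂x = y·cos(xy) - 6,
  ∂F/∂y = x·cos(xy) - 3.

Since d/dx[F] = ∂F/∂x + (∂F/∂y)·y' = 0, solve for y':
  (∂F/∂y)·y' = -∂F/∂x
  dy/dx = -(∂F/∂x)/(∂F/∂y) = -(y·cos(xy) - 6)/(x·cos(xy) - 3) = (-y·cos(xy) + 6)/(x·cos(xy) - 3)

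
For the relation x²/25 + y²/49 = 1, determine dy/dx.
Differentiate the relation implicitly: treat y = y(x) and apply the chain rule, so every y-derivative picks up a y' = dy/dx factor.

With everything moved to the left-hand side, differentiate term by term:
  d/dx[x^2/25] = 2x/25
  d/dx[y^2/49] = 2y·y'/49
  d/dx[-1] = 0

Separating the contributions that come from x directly and those that come through y:
  without y':      2x/25
  multiplying y':  2y/49

so (2x/25) + (2y/49)·y' = 0, and therefore
  dy/dx = -(2x/25)/(2y/49) = -49x/(25y)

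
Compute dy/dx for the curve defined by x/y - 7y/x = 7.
Differentiate both sides with respect to x, treating y as y(x). By the chain rule, any term containing y contributes a factor of y' = dy/dx when we differentiate it.

Move every term to one side and write the relation as F(x, y) = 0. Term by term,
  d/dx[x/y] = -x·y'/y^2 + 1/y
  d/dx[-7y/x] = -7·y'/x + 7y/x^2
  d/dx[-7] = 0

The pieces without y' make up ∂F/∂x and the coefficient of y' is ∂F/∂y:
  ∂F/∂x = 1/y + 7y/x^2,
  ∂F/∂y = -x/y^2 - 7/x.

Since d/dx[F] = ∂F/∂x + (∂F/∂y)·y' = 0, solve for y':
  (∂F/∂y)·y' = -∂F/∂x
  dy/dx = -(∂F/∂x)/(∂F/∂y) = -(1/y + 7y/x^2)/(-x/y^2 - 7/x)
        = -((x^2 + 7y^2)/(x^2y))/(-(x^2 + 7y^2)/(xy^2)) = y/x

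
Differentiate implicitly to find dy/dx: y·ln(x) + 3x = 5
Take d/dx of both sides. Since y is implicitly a function of x, the chain rule attaches a y' = dy/dx factor whenever we differentiate through y.

Set F(x, y) = (left side) − (right side), so the curve is F = 0. Differentiating each term of F:
  d/dx[3x] = 3
  d/dx[y·ln(x)] = y'·ln(x) + y/x
  d/dx[-5] = 0

Collecting, the y'-free part is the partial derivative in x and the y' coefficient is the partial derivative in y:
  ∂F/∂x = 3 + y/x
  ∂F/∂y = ln(x)

so d/dx[F(x, y(x))] = ∂F/∂x + (∂F/∂y)·y' = 0. Rearranging,
  dy/dx = -(∂F/∂x)/(∂F/∂y) = -(3 + y/x)/(ln(x))
        = -((3x + y)/x)/(ln(x)) = (-3x - y)/(x·ln(x))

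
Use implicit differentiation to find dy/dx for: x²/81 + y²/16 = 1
Differentiate the relation implicitly: treat y = y(x) and apply the chain rule, so every y-derivative picks up a y' = dy/dx factor.

With everything moved to the left-hand side, differentiate term by term:
  d/dx[x^2/81] = 2x/81
  d/dx[y^2/16] = y·y'/8
  d/dx[-1] = 0

Separating the contributions that come from x directly and those that come through y:
  without y':      2x/81
  multiplying y':  y/8

so (2x/81) + (y/8)·y' = 0, and therefore
  dy/dx = -(2x/81)/(y/8) = -16x/(81y)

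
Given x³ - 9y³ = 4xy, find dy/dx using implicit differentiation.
Take d/dx of both sides. Since y is implicitly a function of x, the chain rule attaches a y' = dy/dx factor whenever we differentiate through y.

Set F(x, y) = (left side) − (right side), so the curve is F = 0. Differentiating each term of F:
  d/dx[x^3] = 3x^2
  d/dx[-4xy] = -4x·y' - 4y
  d/dx[-9y^3] = -27y^2·y'

Collecting, the y'-free part is the partial derivative in x and the y' coefficient is the partial derivative in y:
  ∂F/∂x = 3x^2 - 4y
  ∂F/∂y = -4x - 27y^2

so d/dx[F(x, y(x))] = ∂F/∂x + (∂F/∂y)·y' = 0. Rearranging,
  dy/dx = -(∂F/∂x)/(∂F/∂y) = -(3x^2 - 4y)/(-4x - 27y^2) = (3x^2 - 4y)/(4x + 27y^2)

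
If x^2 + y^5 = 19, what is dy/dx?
Apply d/dx to both sides, remembering that y depends on x. Each occurrence of y therefore brings in a y' = dy/dx via the chain rule.

With F(x, y) equal to the left-hand side minus the right, differentiate F term by term:
  d/dx[x^2] = 2x
  d/dx[y^5] = 5y^4·y'
  d/dx[-19] = 0
Adding these up, d/dx[F] = 0 becomes
  (2x) + (5y^4)·y' = 0,
so isolating y',
  dy/dx = -(2x)/(5y^4) = -2x/(5y^4)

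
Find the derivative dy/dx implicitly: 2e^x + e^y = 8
Differentiate the relation implicitly: treat y = y(x) and apply the chain rule, so every y-derivative picks up a y' = dy/dx factor.

With everything moved to the left-hand side, differentiate term by term:
  d/dx[2e^(x)] = 2e^(x)
  d/dx[e^(y)] = y'·e^(y)
  d/dx[-8] = 0

Separating the contributions that come from x directly and those that come through y:
  without y':      2e^(x)
  multiplying y':  e^(y)

so (2e^(x)) + (e^(y))·y' = 0, and therefore
  dy/dx = -(2e^(x))/(e^(y)) = -2e^(x - y)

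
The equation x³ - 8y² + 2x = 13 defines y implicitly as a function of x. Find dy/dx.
Differentiate the relation implicitly: treat y = y(x) and apply the chain rule, so every y-derivative picks up a y' = dy/dx factor.

With everything moved to the left-hand side, differentiate term by term:
  d/dx[x^3] = 3x^2
  d/dx[2x] = 2
  d/dx[-8y^2] = -16y·y'
  d/dx[-13] = 0

Separating the contributions that come from x directly and those that come through y:
  without y':      3x^2 + 2
  multiplying y':  -16y

so (3x^2 + 2) + (-16y)·y' = 0, and therefore
  dy/dx = -(3x^2 + 2)/(-16y) = (3x^2 + 2)/(16y)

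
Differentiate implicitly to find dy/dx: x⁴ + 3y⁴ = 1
Apply d/dx to both sides, remembering that y depends on x. Each occurrence of y therefore brings in a y' = dy/dx via the chain rule.

With F(x, y) equal to the left-hand side minus the right, differentiate F term by term:
  d/dx[x^4] = 4x^3
  d/dx[3y^4] = 12y^3·y'
  d/dx[-1] = 0
Adding these up, d/dx[F] = 0 becomes
  (4x^3) + (12y^3)·y' = 0,
so isolating y',
  dy/dx = -(4x^3)/(12y^3) = -x^3/(3y^3)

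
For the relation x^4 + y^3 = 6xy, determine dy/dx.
Differentiate the relation implicitly: treat y = y(x) and apply the chain rule, so every y-derivative picks up a y' = dy/dx factor.

With everything moved to the left-hand side, differentiate term by term:
  d/dx[x^4] = 4x^3
  d/dx[-6xy] = -6x·y' - 6y
  d/dx[y^3] = 3y^2·y'

Separating the contributions that come from x directly and those that come through y:
  without y':      4x^3 - 6y
  multiplying y':  -6x + 3y^2

so (4x^3 - 6y) + (-6x + 3y^2)·y' = 0, and therefore
  dy/dx = -(4x^3 - 6y)/(-6x + 3y^2) = 2(2x^3 - 3y)/(3(2x - y^2))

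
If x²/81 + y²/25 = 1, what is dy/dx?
Differentiate the relation implicitly: treat y = y(x) and apply the chain rule, so every y-derivative picks up a y' = dy/dx factor.

With everything moved to the left-hand side, differentiate term by term:
  d/dx[x^2/81] = 2x/81
  d/dx[y^2/25] = 2y·y'/25
  d/dx[-1] = 0

Separating the contributions that come from x directly and those that come through y:
  without y':      2x/81
  multiplying y':  2y/25

so (2x/81) + (2y/25)·y' = 0, and therefore
  dy/dx = -(2x/81)/(2y/25) = -25x/(81y)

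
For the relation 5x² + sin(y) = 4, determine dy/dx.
Differentiate the relation implicitly: treat y = y(x) and apply the chain rule, so every y-derivative picks up a y' = dy/dx factor.

With everything moved to the left-hand side, differentiate term by term:
  d/dx[5x^2] = 10x
  d/dx[sin(y)] = y'·cos(y)
  d/dx[-4] = 0

Separating the contributions that come from x directly and those that come through y:
  without y':      10x
  multiplying y':  cos(y)

so (10x) + (cos(y))·y' = 0, and therefore
  dy/dx = -(10x)/(cos(y)) = -10x/cos(y)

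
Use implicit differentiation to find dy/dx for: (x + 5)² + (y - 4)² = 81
Apply d/dx to both sides, remembering that y depends on x. Each occurrence of y therefore brings in a y' = dy/dx via the chain rule.

With F(x, y) equal to the left-hand side minus the right, differentiate F term by term:
  d/dx[(x + 5)^2] = 2x + 10
  d/dx[(y - 4)^2] = 2·y'(y - 4)
  d/dx[-81] = 0
Adding these up, d/dx[F] = 0 becomes
  (2x + 10) + (2y - 8)·y' = 0,
so isolating y',
  dy/dx = -(2x + 10)/(2y - 8) = (-x - 5)/(y - 4)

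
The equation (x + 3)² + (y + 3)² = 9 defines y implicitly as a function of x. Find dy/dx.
Differentiate the relation implicitly: treat y = y(x) and apply the chain rule, so every y-derivative picks up a y' = dy/dx factor.

With everything moved to the left-hand side, differentiate term by term:
  d/dx[(x + 3)^2] = 2x + 6
  d/dx[(y + 3)^2] = 2·y'(y + 3)
  d/dx[-9] = 0

Separating the contributions that come from x directly and those that come through y:
  without y':      2x + 6
  multiplying y':  2y + 6

so (2x + 6) + (2y + 6)·y' = 0, and therefore
  dy/dx = -(2x + 6)/(2y + 6) = (-x - 3)/(y + 3)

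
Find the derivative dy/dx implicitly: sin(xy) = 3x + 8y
Differentiate the relation implicitly: treat y = y(x) and apply the chain rule, so every y-derivative picks up a y' = dy/dx factor.

With everything moved to the left-hand side, differentiate term by term:
  d/dx[-3x] = -3
  d/dx[-8y] = -8·y'
  d/dx[sin(xy)] = (x·y' + y)·cos(xy)

Separating the contributions that come from x directly and those that come through y:
  without y':      y·cos(xy) - 3
  multiplying y':  x·cos(xy) - 8

so (y·cos(xy) - 3) + (x·cos(xy) - 8)·y' = 0, and therefore
  dy/dx = -(y·cos(xy) - 3)/(x·cos(xy) - 8) = (-y·cos(xy) + 3)/(x·cos(xy) - 8)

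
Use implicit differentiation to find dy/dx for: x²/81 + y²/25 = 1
Apply d/dx to both sides, remembering that y depends on x. Each occurrence of y therefore brings in a y' = dy/dx via the chain rule.

With F(x, y) equal to the left-hand side minus the right, differentiate F term by term:
  d/dx[x^2/81] = 2x/81
  d/dx[y^2/25] = 2y·y'/25
  d/dx[-1] = 0
Adding these up, d/dx[F] = 0 becomes
  (2x/81) + (2y/25)·y' = 0,
so isolating y',
  dy/dx = -(2x/81)/(2y/25) = -25x/(81y)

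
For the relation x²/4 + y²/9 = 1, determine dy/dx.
Differentiate the relation implicitly: treat y = y(x) and apply the chain rule, so every y-derivative picks up a y' = dy/dx factor.

With everything moved to the left-hand side, differentiate term by term:
  d/dx[x^2/4] = x/2
  d/dx[y^2/9] = 2y·y'/9
  d/dx[-1] = 0

Separating the contributions that come from x directly and those that come through y:
  without y':      x/2
  multiplying y':  2y/9

so (x/2) + (2y/9)·y' = 0, and therefore
  dy/dx = -(x/2)/(2y/9) = -9x/(4y)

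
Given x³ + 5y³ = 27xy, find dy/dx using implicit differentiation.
Differentiate the relation implicitly: treat y = y(x) and apply the chain rule, so every y-derivative picks up a y' = dy/dx factor.

With everything moved to the left-hand side, differentiate term by term:
  d/dx[x^3] = 3x^2
  d/dx[-27xy] = -27x·y' - 27y
  d/dx[5y^3] = 15y^2·y'

Separating the contributions that come from x directly and those that come through y:
  without y':      3x^2 - 27y
  multiplying y':  -27x + 15y^2

so (3x^2 - 27y) + (-27x + 15y^2)·y' = 0, and therefore
  dy/dx = -(3x^2 - 27y)/(-27x + 15y^2) = (x^2 - 9y)/(9x - 5y^2)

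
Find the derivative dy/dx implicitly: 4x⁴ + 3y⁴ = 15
Differentiate both sides with respect to x, treating y as y(x). By the chain rule, any term containing y contributes a factor of y' = dy/dx when we differentiate it.

Move every term to one side and write the relation as F(x, y) = 0. Term by term,
  d/dx[4x^4] = 16x^3
  d/dx[3y^4] = 12y^3·y'
  d/dx[-15] = 0

The pieces without y' make up ∂F/∂x and the coefficient of y' is ∂F/∂y:
  ∂F/∂x = 16x^3,
  ∂F/∂y = 12y^3.

Since d/dx[F] = ∂F/∂x + (∂F/∂y)·y' = 0, solve for y':
  (∂F/∂y)·y' = -∂F/∂x
  dy/dx = -(∂F/∂x)/(∂F/∂y) = -(16x^3)/(12y^3) = -4x^3/(3y^3)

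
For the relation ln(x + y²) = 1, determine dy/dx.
Differentiate the relation implicitly: treat y = y(x) and apply the chain rule, so every y-derivative picks up a y' = dy/dx factor.

With everything moved to the left-hand side, differentiate term by term:
  d/dx[ln(x + y^2)] = (2y·y' + 1)/(x + y^2)
  d/dx[-1] = 0

Separating the contributions that come from x directly and those that come through y:
  without y':      1/(x + y^2)
  multiplying y':  2y/(x + y^2)

so (1/(x + y^2)) + (2y/(x + y^2))·y' = 0, and therefore
  dy/dx = -(1/(x + y^2))/(2y/(x + y^2)) = -1/(2y)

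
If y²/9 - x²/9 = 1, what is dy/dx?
Take d/dx of both sides. Since y is implicitly a function of x, the chain rule attaches a y' = dy/dx factor whenever we differentiate through y.

Set F(x, y) = (left side) − (right side), so the curve is F = 0. Differentiating each term of F:
  d/dx[-x^2/9] = -2x/9
  d/dx[y^2/9] = 2y·y'/9
  d/dx[-1] = 0

Collecting, the y'-free part is the partial derivative in x and the y' coefficient is the partial derivative in y:
  ∂F/∂x = -2x/9
  ∂F/∂y = 2y/9

so d/dx[F(x, y(x))] = ∂F/∂x + (∂F/∂y)·y' = 0. Rearranging,
  dy/dx = -(∂F/∂x)/(∂F/∂y) = -(-2x/9)/(2y/9) = x/y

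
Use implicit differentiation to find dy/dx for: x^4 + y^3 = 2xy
Apply d/dx to both sides, remembering that y depends on x. Each occurrence of y therefore brings in a y' = dy/dx via the chain rule.

With F(x, y) equal to the left-hand side minus the right, differentiate F term by term:
  d/dx[x^4] = 4x^3
  d/dx[-2xy] = -2x·y' - 2y
  d/dx[y^3] = 3y^2·y'
Adding these up, d/dx[F] = 0 becomes
  (4x^3 - 2y) + (-2x + 3y^2)·y' = 0,
so isolating y',
  dy/dx = -(4x^3 - 2y)/(-2x + 3y^2) = 2(2x^3 - y)/(2x - 3y^2)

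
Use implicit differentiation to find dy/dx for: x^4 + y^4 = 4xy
Take d/dx of both sides. Since y is implicitly a function of x, the chain rule attaches a y' = dy/dx factor whenever we differentiate through y.

Set F(x, y) = (left side) − (right side), so the curve is F = 0. Differentiating each term of F:
  d/dx[x^4] = 4x^3
  d/dx[-4xy] = -4x·y' - 4y
  d/dx[y^4] = 4y^3·y'

Collecting, the y'-free part is the partial derivative in x and the y' coefficient is the partial derivative in y:
  ∂F/∂x = 4x^3 - 4y
  ∂F/∂y = -4x + 4y^3

so d/dx[F(x, y(x))] = ∂F/∂x + (∂F/∂y)·y' = 0. Rearranging,
  dy/dx = -(∂F/∂x)/(∂F/∂y) = -(4x^3 - 4y)/(-4x + 4y^3) = (x^3 - y)/(x - y^3)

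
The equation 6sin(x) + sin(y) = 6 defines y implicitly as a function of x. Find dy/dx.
Take d/dx of both sides. Since y is implicitly a function of x, the chain rule attaches a y' = dy/dx factor whenever we differentiate through y.

Set F(x, y) = (left side) − (right side), so the curve is F = 0. Differentiating each term of F:
  d/dx[6sin(x)] = 6cos(x)
  d/dx[sin(y)] = y'·cos(y)
  d/dx[-6] = 0

Collecting, the y'-free part is the partial derivative in x and the y' coefficient is the partial derivative in y:
  ∂F/∂x = 6cos(x)
  ∂F/∂y = cos(y)

so d/dx[F(x, y(x))] = ∂F/∂x + (∂F/∂y)·y' = 0. Rearranging,
  dy/dx = -(∂F/∂x)/(∂F/∂y) = -(6cos(x))/(cos(y)) = -6cos(x)/cos(y)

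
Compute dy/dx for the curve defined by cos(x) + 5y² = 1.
Take d/dx of both sides. Since y is implicitly a function of x, the chain rule attaches a y' = dy/dx factor whenever we differentiate through y.

Set F(x, y) = (left side) − (right side), so the curve is F = 0. Differentiating each term of F:
  d/dx[5y^2] = 10y·y'
  d/dx[cos(x)] = -sin(x)
  d/dx[-1] = 0

Collecting, the y'-free part is the partial derivative in x and the y' coefficient is the partial derivative in y:
  ∂F/∂x = -sin(x)
  ∂F/∂y = 10y

so d/dx[F(x, y(x))] = ∂F/∂x + (∂F/∂y)·y' = 0. Rearranging,
  dy/dx = -(∂F/∂x)/(∂F/∂y) = -(-sin(x))/(10y) = sin(x)/(10y)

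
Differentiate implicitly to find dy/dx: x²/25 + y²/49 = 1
Apply d/dx to both sides, remembering that y depends on x. Each occurrence of y therefore brings in a y' = dy/dx via the chain rule.

With F(x, y) equal to the left-hand side minus the right, differentiate F term by term:
  d/dx[x^2/25] = 2x/25
  d/dx[y^2/49] = 2y·y'/49
  d/dx[-1] = 0
Adding these up, d/dx[F] = 0 becomes
  (2x/25) + (2y/49)·y' = 0,
so isolating y',
  dy/dx = -(2x/25)/(2y/49) = -49x/(25y)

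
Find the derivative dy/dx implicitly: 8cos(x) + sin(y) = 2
Differentiate both sides with respect to x, treating y as y(x). By the chain rule, any term containing y contributes a factor of y' = dy/dx when we differentiate it.

Move every term to one side and write the relation as F(x, y) = 0. Term by term,
  d/dx[sin(y)] = y'·cos(y)
  d/dx[8cos(x)] = -8sin(x)
  d/dx[-2] = 0

The pieces without y' make up ∂F/∂x and the coefficient of y' is ∂F/∂y:
  ∂F/∂x = -8sin(x),
  ∂F/∂y = cos(y).

Since d/dx[F] = ∂F/∂x + (∂F/∂y)·y' = 0, solve for y':
  (∂F/∂y)·y' = -∂F/∂x
  dy/dx = -(∂F/∂x)/(∂F/∂y) = -(-8sin(x))/(cos(y)) = 8sin(x)/cos(y)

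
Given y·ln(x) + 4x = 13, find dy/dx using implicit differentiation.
Take d/dx of both sides. Since y is implicitly a function of x, the chain rule attaches a y' = dy/dx factor whenever we differentiate through y.

Set F(x, y) = (left side) − (right side), so the curve is F = 0. Differentiating each term of F:
  d/dx[4x] = 4
  d/dx[y·ln(x)] = y'·ln(x) + y/x
  d/dx[-13] = 0

Collecting, the y'-free part is the partial derivative in x and the y' coefficient is the partial derivative in y:
  ∂F/∂x = 4 + y/x
  ∂F/∂y = ln(x)

so d/dx[F(x, y(x))] = ∂F/∂x + (∂F/∂y)·y' = 0. Rearranging,
  dy/dx = -(∂F/∂x)/(∂F/∂y) = -(4 + y/x)/(ln(x))
        = -((4x + y)/x)/(ln(x)) = (-4x - y)/(x·ln(x))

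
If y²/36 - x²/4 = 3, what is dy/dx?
Take d/dx of both sides. Since y is implicitly a function of x, the chain rule attaches a y' = dy/dx factor whenever we differentiate through y.

Set F(x, y) = (left side) − (right side), so the curve is F = 0. Differentiating each term of F:
  d/dx[-x^2/4] = -x/2
  d/dx[y^2/36] = y·y'/18
  d/dx[-3] = 0

Collecting, the y'-free part is the partial derivative in x and the y' coefficient is the partial derivative in y:
  ∂F/∂x = -x/2
  ∂F/∂y = y/18

so d/dx[F(x, y(x))] = ∂F/∂x + (∂F/∂y)·y' = 0. Rearranging,
  dy/dx = -(∂F/∂x)/(∂F/∂y) = -(-x/2)/(y/18) = 9x/y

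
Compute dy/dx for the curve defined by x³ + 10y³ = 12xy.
Differentiate both sides with respect to x, treating y as y(x). By the chain rule, any term containing y contributes a factor of y' = dy/dx when we differentiate it.

Move every term to one side and write the relation as F(x, y) = 0. Term by term,
  d/dx[x^3] = 3x^2
  d/dx[-12xy] = -12x·y' - 12y
  d/dx[10y^3] = 30y^2·y'

The pieces without y' make up ∂F/∂x and the coefficient of y' is ∂F/∂y:
  ∂F/∂x = 3x^2 - 12y,
  ∂F/∂y = -12x + 30y^2.

Since d/dx[F] = ∂F/∂x + (∂F/∂y)·y' = 0, solve for y':
  (∂F/∂y)·y' = -∂F/∂x
  dy/dx = -(∂F/∂x)/(∂F/∂y) = -(3x^2 - 12y)/(-12x + 30y^2) = (x^2 - 4y)/(2(2x - 5y^2))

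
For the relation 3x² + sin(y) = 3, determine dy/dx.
Differentiate both sides with respect to x, treating y as y(x). By the chain rule, any term containing y contributes a factor of y' = dy/dx when we differentiate it.

Move every term to one side and write the relation as F(x, y) = 0. Term by term,
  d/dx[3x^2] = 6x
  d/dx[sin(y)] = y'·cos(y)
  d/dx[-3] = 0

The pieces without y' make up ∂F/∂x and the coefficient of y' is ∂F/∂y:
  ∂F/∂x = 6x,
  ∂F/∂y = cos(y).

Since d/dx[F] = ∂F/∂x + (∂F/∂y)·y' = 0, solve for y':
  (∂F/∂y)·y' = -∂F/∂x
  dy/dx = -(∂F/∂x)/(∂F/∂y) = -(6x)/(cos(y)) = -6x/cos(y)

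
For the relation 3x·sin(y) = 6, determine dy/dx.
Take d/dx of both sides. Since y is implicitly a function of x, the chain rule attaches a y' = dy/dx factor whenever we differentiate through y.

Set F(x, y) = (left side) − (right side), so the curve is F = 0. Differentiating each term of F:
  d/dx[3x·sin(y)] = 3x·y'·cos(y) + 3sin(y)
  d/dx[-6] = 0

Collecting, the y'-free part is the partial derivative in x and the y' coefficient is the partial derivative in y:
  ∂F/∂x = 3sin(y)
  ∂F/∂y = 3x·cos(y)

so d/dx[F(x, y(x))] = ∂F/∂x + (∂F/∂y)·y' = 0. Rearranging,
  dy/dx = -(∂F/∂x)/(∂F/∂y) = -(3sin(y))/(3x·cos(y)) = -tan(y)/x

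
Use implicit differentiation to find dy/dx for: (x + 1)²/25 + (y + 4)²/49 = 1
Differentiate both sides with respect to x, treating y as y(x). By the chain rule, any term containing y contributes a factor of y' = dy/dx when we differentiate it.

Move every term to one side and write the relation as F(x, y) = 0. Term by term,
  d/dx[(x + 1)^2/25] = 2x/25 + 2/25
  d/dx[(y + 4)^2/49] = 2·y'(y + 4)/49
  d/dx[-1] = 0

The pieces without y' make up ∂F/∂x and the coefficient of y' is ∂F/∂y:
  ∂F/∂x = 2x/25 + 2/25,
  ∂F/∂y = 2y/49 + 8/49.

Since d/dx[F] = ∂F/∂x + (∂F/∂y)·y' = 0, solve for y':
  (∂F/∂y)·y' = -∂F/∂x
  dy/dx = -(∂F/∂x)/(∂F/∂y) = -(2x/25 + 2/25)/(2y/49 + 8/49)
        = -(2(x + 1)/25)/(2(y + 4)/49) = 49(-x - 1)/(25(y + 4))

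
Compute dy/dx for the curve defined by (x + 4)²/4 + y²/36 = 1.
Differentiate both sides with respect to x, treating y as y(x). By the chain rule, any term containing y contributes a factor of y' = dy/dx when we differentiate it.

Move every term to one side and write the relation as F(x, y) = 0. Term by term,
  d/dx[y^2/36] = y·y'/18
  d/dx[(x + 4)^2/4] = x/2 + 2
  d/dx[-1] = 0

The pieces without y' make up ∂F/∂x and the coefficient of y' is ∂F/∂y:
  ∂F/∂x = x/2 + 2,
  ∂F/∂y = y/18.

Since d/dx[F] = ∂F/∂x + (∂F/∂y)·y' = 0, solve for y':
  (∂F/∂y)·y' = -∂F/∂x
  dy/dx = -(∂F/∂x)/(∂F/∂y) = -(x/2 + 2)/(y/18)
        = -((x + 4)/2)/(y/18) = 9(-x - 4)/y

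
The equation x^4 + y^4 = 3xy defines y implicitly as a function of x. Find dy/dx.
Take d/dx of both sides. Since y is implicitly a function of x, the chain rule attaches a y' = dy/dx factor whenever we differentiate through y.

Set F(x, y) = (left side) − (right side), so the curve is F = 0. Differentiating each term of F:
  d/dx[x^4] = 4x^3
  d/dx[-3xy] = -3x·y' - 3y
  d/dx[y^4] = 4y^3·y'

Collecting, the y'-free part is the partial derivative in x and the y' coefficient is the partial derivative in y:
  ∂F/∂x = 4x^3 - 3y
  ∂F/∂y = -3x + 4y^3

so d/dx[F(x, y(x))] = ∂F/∂x + (∂F/∂y)·y' = 0. Rearranging,
  dy/dx = -(∂F/∂x)/(∂F/∂y) = -(4x^3 - 3y)/(-3x + 4y^3) = (4x^3 - 3y)/(3x - 4y^3)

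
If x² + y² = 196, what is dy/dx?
Apply d/dx to both sides, remembering that y depends on x. Each occurrence of y therefore brings in a y' = dy/dx via the chain rule.

With F(x, y) equal to the left-hand side minus the right, differentiate F term by term:
  d/dx[x^2] = 2x
  d/dx[y^2] = 2y·y'
  d/dx[-196] = 0
Adding these up, d/dx[F] = 0 becomes
  (2x) + (2y)·y' = 0,
so isolating y',
  dy/dx = -(2x)/(2y) = -x/y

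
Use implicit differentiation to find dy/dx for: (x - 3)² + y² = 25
Take d/dx of both sides. Since y is implicitly a function of x, the chain rule attaches a y' = dy/dx factor whenever we differentiate through y.

Set F(x, y) = (left side) − (right side), so the curve is F = 0. Differentiating each term of F:
  d/dx[y^2] = 2y·y'
  d/dx[(x - 3)^2] = 2x - 6
  d/dx[-25] = 0

Collecting, the y'-free part is the partial derivative in x and the y' coefficient is the partial derivative in y:
  ∂F/∂x = 2x - 6
  ∂F/∂y = 2y

so d/dx[F(x, y(x))] = ∂F/∂x + (∂F/∂y)·y' = 0. Rearranging,
  dy/dx = -(∂F/∂x)/(∂F/∂y) = -(2x - 6)/(2y) = (3 - x)/y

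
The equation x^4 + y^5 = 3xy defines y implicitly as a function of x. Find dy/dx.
Differentiate the relation implicitly: treat y = y(x) and apply the chain rule, so every y-derivative picks up a y' = dy/dx factor.

With everything moved to the left-hand side, differentiate term by term:
  d/dx[x^4] = 4x^3
  d/dx[-3xy] = -3x·y' - 3y
  d/dx[y^5] = 5y^4·y'

Separating the contributions that come from x directly and those that come through y:
  without y':      4x^3 - 3y
  multiplying y':  -3x + 5y^4

so (4x^3 - 3y) + (-3x + 5y^4)·y' = 0, and therefore
  dy/dx = -(4x^3 - 3y)/(-3x + 5y^4) = (4x^3 - 3y)/(3x - 5y^4)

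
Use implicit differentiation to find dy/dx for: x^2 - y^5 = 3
Differentiate the relation implicitly: treat y = y(x) and apply the chain rule, so every y-derivative picks up a y' = dy/dx factor.

With everything moved to the left-hand side, differentiate term by term:
  d/dx[x^2] = 2x
  d/dx[-y^5] = -5y^4·y'
  d/dx[-3] = 0

Separating the contributions that come from x directly and those that come through y:
  without y':      2x
  multiplying y':  -5y^4

so (2x) + (-5y^4)·y' = 0, and therefore
  dy/dx = -(2x)/(-5y^4) = 2x/(5y^4)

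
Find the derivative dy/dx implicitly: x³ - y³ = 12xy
Take d/dx of both sides. Since y is implicitly a function of x, the chain rule attaches a y' = dy/dx factor whenever we differentiate through y.

Set F(x, y) = (left side) − (right side), so the curve is F = 0. Differentiating each term of F:
  d/dx[x^3] = 3x^2
  d/dx[-12xy] = -12x·y' - 12y
  d/dx[-y^3] = -3y^2·y'

Collecting, the y'-free part is the partial derivative in x and the y' coefficient is the partial derivative in y:
  ∂F/∂x = 3x^2 - 12y
  ∂F/∂y = -12x - 3y^2

so d/dx[F(x, y(x))] = ∂F/∂x + (∂F/∂y)·y' = 0. Rearranging,
  dy/dx = -(∂F/∂x)/(∂F/∂y) = -(3x^2 - 12y)/(-12x - 3y^2) = (x^2 - 4y)/(4x + y^2)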